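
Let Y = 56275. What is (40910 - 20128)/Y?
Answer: 20782/56275 ≈ 0.36929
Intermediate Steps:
(40910 - 20128)/Y = (40910 - 20128)/56275 = 20782*(1/56275) = 20782/56275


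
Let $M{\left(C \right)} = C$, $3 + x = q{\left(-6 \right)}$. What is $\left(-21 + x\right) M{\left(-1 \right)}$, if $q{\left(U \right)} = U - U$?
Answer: $24$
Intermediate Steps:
$q{\left(U \right)} = 0$
$x = -3$ ($x = -3 + 0 = -3$)
$\left(-21 + x\right) M{\left(-1 \right)} = \left(-21 - 3\right) \left(-1\right) = \left(-24\right) \left(-1\right) = 24$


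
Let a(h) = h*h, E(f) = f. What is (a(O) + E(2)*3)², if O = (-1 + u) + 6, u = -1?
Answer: 484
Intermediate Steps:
O = 4 (O = (-1 - 1) + 6 = -2 + 6 = 4)
a(h) = h²
(a(O) + E(2)*3)² = (4² + 2*3)² = (16 + 6)² = 22² = 484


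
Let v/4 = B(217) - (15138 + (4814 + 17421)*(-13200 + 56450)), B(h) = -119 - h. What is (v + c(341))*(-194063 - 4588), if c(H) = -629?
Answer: 764154283058775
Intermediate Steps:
v = -3846716896 (v = 4*((-119 - 1*217) - (15138 + (4814 + 17421)*(-13200 + 56450))) = 4*((-119 - 217) - (15138 + 22235*43250)) = 4*(-336 - (15138 + 961663750)) = 4*(-336 - 1*961678888) = 4*(-336 - 961678888) = 4*(-961679224) = -3846716896)
(v + c(341))*(-194063 - 4588) = (-3846716896 - 629)*(-194063 - 4588) = -3846717525*(-198651) = 764154283058775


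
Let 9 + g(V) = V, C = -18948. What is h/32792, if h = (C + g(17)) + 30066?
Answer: 5563/16396 ≈ 0.33929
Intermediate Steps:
g(V) = -9 + V
h = 11126 (h = (-18948 + (-9 + 17)) + 30066 = (-18948 + 8) + 30066 = -18940 + 30066 = 11126)
h/32792 = 11126/32792 = 11126*(1/32792) = 5563/16396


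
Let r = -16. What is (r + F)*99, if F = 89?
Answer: 7227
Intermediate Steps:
(r + F)*99 = (-16 + 89)*99 = 73*99 = 7227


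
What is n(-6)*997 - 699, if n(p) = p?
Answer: -6681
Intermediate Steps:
n(-6)*997 - 699 = -6*997 - 699 = -5982 - 699 = -6681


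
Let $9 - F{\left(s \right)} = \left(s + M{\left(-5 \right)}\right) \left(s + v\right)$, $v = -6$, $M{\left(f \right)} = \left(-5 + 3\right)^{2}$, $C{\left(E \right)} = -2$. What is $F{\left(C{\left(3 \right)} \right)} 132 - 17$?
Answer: $3283$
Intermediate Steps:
$M{\left(f \right)} = 4$ ($M{\left(f \right)} = \left(-2\right)^{2} = 4$)
$F{\left(s \right)} = 9 - \left(-6 + s\right) \left(4 + s\right)$ ($F{\left(s \right)} = 9 - \left(s + 4\right) \left(s - 6\right) = 9 - \left(4 + s\right) \left(-6 + s\right) = 9 - \left(-6 + s\right) \left(4 + s\right)$)
$F{\left(C{\left(3 \right)} \right)} 132 - 17 = \left(33 - \left(-2\right)^{2} + 2 \left(-2\right)\right) 132 - 17 = \left(33 - 4 - 4\right) 132 - 17 = 25 \cdot 132 - 17 = 3300 - 17 = 3283$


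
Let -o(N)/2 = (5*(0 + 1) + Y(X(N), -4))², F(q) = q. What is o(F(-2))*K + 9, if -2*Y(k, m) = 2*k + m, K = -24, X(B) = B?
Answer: 3897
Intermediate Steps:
Y(k, m) = -k - m/2 (Y(k, m) = -(2*k + m)/2 = -(m + 2*k)/2 = -k - m/2)
o(N) = -2*(7 - N)² (o(N) = -2*(5*(0 + 1) + (-N - ½*(-4)))² = -2*(5*1 + (-N + 2))² = -2*(5 + (2 - N))² = -2*(7 - N)²)
o(F(-2))*K + 9 = -2*(-7 - 2)²*(-24) + 9 = -2*(-9)²*(-24) + 9 = -2*81*(-24) + 9 = -162*(-24) + 9 = 3888 + 9 = 3897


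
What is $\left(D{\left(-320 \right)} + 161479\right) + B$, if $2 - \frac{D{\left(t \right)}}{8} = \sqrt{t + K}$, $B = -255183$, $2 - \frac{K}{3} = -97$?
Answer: $-93688 - 8 i \sqrt{23} \approx -93688.0 - 38.367 i$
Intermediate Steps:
$K = 297$ ($K = 6 - -291 = 6 + 291 = 297$)
$D{\left(t \right)} = 16 - 8 \sqrt{297 + t}$ ($D{\left(t \right)} = 16 - 8 \sqrt{t + 297} = 16 - 8 \sqrt{297 + t}$)
$\left(D{\left(-320 \right)} + 161479\right) + B = \left(\left(16 - 8 \sqrt{297 - 320}\right) + 161479\right) - 255183 = \left(\left(16 - 8 \sqrt{-23}\right) + 161479\right) - 255183 = \left(\left(16 - 8 i \sqrt{23}\right) + 161479\right) - 255183 = \left(161495 - 8 i \sqrt{23}\right) - 255183 = -93688 - 8 i \sqrt{23}$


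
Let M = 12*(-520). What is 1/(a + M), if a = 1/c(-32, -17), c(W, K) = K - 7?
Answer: -24/149761 ≈ -0.00016026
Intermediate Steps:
c(W, K) = -7 + K
M = -6240
a = -1/24 (a = 1/(-7 - 17) = 1/(-24) = -1/24 ≈ -0.041667)
1/(a + M) = 1/(-1/24 - 6240) = 1/(-149761/24) = -24/149761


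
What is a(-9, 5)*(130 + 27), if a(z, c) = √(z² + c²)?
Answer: 157*√106 ≈ 1616.4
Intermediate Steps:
a(z, c) = √(c² + z²)
a(-9, 5)*(130 + 27) = √(5² + (-9)²)*(130 + 27) = √(25 + 81)*157 = √106*157 = 157*√106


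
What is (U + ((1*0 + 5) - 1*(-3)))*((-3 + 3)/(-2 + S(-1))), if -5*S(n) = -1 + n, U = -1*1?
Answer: 0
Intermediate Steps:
U = -1
S(n) = ⅕ - n/5 (S(n) = -(-1 + n)/5 = ⅕ - n/5)
(U + ((1*0 + 5) - 1*(-3)))*((-3 + 3)/(-2 + S(-1))) = (-1 + ((1*0 + 5) - 1*(-3)))*((-3 + 3)/(-2 + (⅕ - ⅕*(-1)))) = (-1 + ((0 + 5) + 3))*(0/(-2 + (⅕ + ⅕))) = (-1 + (5 + 3))*(0/(-2 + ⅖)) = (-1 + 8)*(0/(-8/5)) = 7*(0*(-5/8)) = 7*0 = 0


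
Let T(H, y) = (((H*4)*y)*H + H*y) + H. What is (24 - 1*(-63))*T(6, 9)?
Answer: 117972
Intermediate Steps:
T(H, y) = H + H*y + 4*y*H² (T(H, y) = (((4*H)*y)*H + H*y) + H = ((4*H*y)*H + H*y) + H = (4*y*H² + H*y) + H = (H*y + 4*y*H²) + H = H + H*y + 4*y*H²)
(24 - 1*(-63))*T(6, 9) = (24 - 1*(-63))*(6*(1 + 9 + 4*6*9)) = (24 + 63)*(6*(1 + 9 + 216)) = 87*(6*226) = 87*1356 = 117972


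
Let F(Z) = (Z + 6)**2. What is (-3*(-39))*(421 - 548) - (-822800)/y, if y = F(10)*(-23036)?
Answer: -5476722209/368576 ≈ -14859.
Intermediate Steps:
F(Z) = (6 + Z)**2
y = -5897216 (y = (6 + 10)**2*(-23036) = 16**2*(-23036) = 256*(-23036) = -5897216)
(-3*(-39))*(421 - 548) - (-822800)/y = (-3*(-39))*(421 - 548) - (-822800)/(-5897216) = 117*(-127) - (-822800)*(-1)/5897216 = -14859 - 1*51425/368576 = -14859 - 51425/368576 = -5476722209/368576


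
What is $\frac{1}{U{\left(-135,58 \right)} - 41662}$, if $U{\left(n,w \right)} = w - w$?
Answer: $- \frac{1}{41662} \approx -2.4003 \cdot 10^{-5}$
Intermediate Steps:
$U{\left(n,w \right)} = 0$
$\frac{1}{U{\left(-135,58 \right)} - 41662} = \frac{1}{0 - 41662} = \frac{1}{-41662} = - \frac{1}{41662}$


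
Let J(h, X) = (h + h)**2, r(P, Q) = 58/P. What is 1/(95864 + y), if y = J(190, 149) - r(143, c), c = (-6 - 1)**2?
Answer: 143/34357694 ≈ 4.1621e-6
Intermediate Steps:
c = 49 (c = (-7)**2 = 49)
J(h, X) = 4*h**2 (J(h, X) = (2*h)**2 = 4*h**2)
y = 20649142/143 (y = 4*190**2 - 58/143 = 4*36100 - 58/143 = 144400 - 1*58/143 = 144400 - 58/143 = 20649142/143 ≈ 1.4440e+5)
1/(95864 + y) = 1/(95864 + 20649142/143) = 1/(34357694/143) = 143/34357694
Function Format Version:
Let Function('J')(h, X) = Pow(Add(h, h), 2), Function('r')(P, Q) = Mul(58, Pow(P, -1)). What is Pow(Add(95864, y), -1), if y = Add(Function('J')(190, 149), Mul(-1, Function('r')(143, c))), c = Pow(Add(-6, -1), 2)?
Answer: Rational(143, 34357694) ≈ 4.1621e-6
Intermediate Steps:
c = 49 (c = Pow(-7, 2) = 49)
Function('J')(h, X) = Mul(4, Pow(h, 2)) (Function('J')(h, X) = Pow(Mul(2, h), 2) = Mul(4, Pow(h, 2)))
y = Rational(20649142, 143) (y = Add(Mul(4, Pow(190, 2)), Mul(-1, Mul(58, Pow(143, -1)))) = Add(Mul(4, 36100), Mul(-1, Mul(58, Rational(1, 143)))) = Add(144400, Mul(-1, Rational(58, 143))) = Add(144400, Rational(-58, 143)) = Rational(20649142, 143) ≈ 1.4440e+5)
Pow(Add(95864, y), -1) = Pow(Add(95864, Rational(20649142, 143)), -1) = Pow(Rational(34357694, 143), -1) = Rational(143, 34357694)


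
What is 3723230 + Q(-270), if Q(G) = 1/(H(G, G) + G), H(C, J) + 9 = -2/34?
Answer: 17663003103/4744 ≈ 3.7232e+6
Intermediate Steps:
H(C, J) = -154/17 (H(C, J) = -9 - 2/34 = -9 - 2*1/34 = -9 - 1/17 = -154/17)
Q(G) = 1/(-154/17 + G)
3723230 + Q(-270) = 3723230 + 17/(-154 + 17*(-270)) = 3723230 + 17/(-154 - 4590) = 3723230 + 17/(-4744) = 3723230 + 17*(-1/4744) = 3723230 - 17/4744 = 17663003103/4744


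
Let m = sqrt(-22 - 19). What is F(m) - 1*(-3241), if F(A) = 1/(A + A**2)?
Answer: 136121/42 - I*sqrt(41)/1722 ≈ 3241.0 - 0.0037184*I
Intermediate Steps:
m = I*sqrt(41) (m = sqrt(-41) = I*sqrt(41) ≈ 6.4031*I)
F(m) - 1*(-3241) = 1/(((I*sqrt(41)))*(1 + I*sqrt(41))) - 1*(-3241) = (-I*sqrt(41)/41)/(1 + I*sqrt(41)) + 3241 = -I*sqrt(41)/(41*(1 + I*sqrt(41))) + 3241 = 3241 - I*sqrt(41)/(41*(1 + I*sqrt(41)))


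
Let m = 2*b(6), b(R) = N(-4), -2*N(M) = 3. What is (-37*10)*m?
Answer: 1110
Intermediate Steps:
N(M) = -3/2 (N(M) = -½*3 = -3/2)
b(R) = -3/2
m = -3 (m = 2*(-3/2) = -3)
(-37*10)*m = -37*10*(-3) = -370*(-3) = 1110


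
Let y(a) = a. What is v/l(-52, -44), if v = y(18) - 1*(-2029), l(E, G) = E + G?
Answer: -2047/96 ≈ -21.323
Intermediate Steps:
v = 2047 (v = 18 - 1*(-2029) = 18 + 2029 = 2047)
v/l(-52, -44) = 2047/(-52 - 44) = 2047/(-96) = 2047*(-1/96) = -2047/96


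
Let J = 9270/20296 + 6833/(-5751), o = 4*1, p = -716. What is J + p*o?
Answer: -167189013271/58361148 ≈ -2864.7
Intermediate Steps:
o = 4
J = -42685399/58361148 (J = 9270*(1/20296) + 6833*(-1/5751) = 4635/10148 - 6833/5751 = -42685399/58361148 ≈ -0.73140)
J + p*o = -42685399/58361148 - 716*4 = -42685399/58361148 - 2864 = -167189013271/58361148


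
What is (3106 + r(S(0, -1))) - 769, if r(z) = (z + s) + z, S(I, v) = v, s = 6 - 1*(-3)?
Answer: 2344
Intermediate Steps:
s = 9 (s = 6 + 3 = 9)
r(z) = 9 + 2*z (r(z) = (z + 9) + z = (9 + z) + z = 9 + 2*z)
(3106 + r(S(0, -1))) - 769 = (3106 + (9 + 2*(-1))) - 769 = (3106 + (9 - 2)) - 769 = (3106 + 7) - 769 = 3113 - 769 = 2344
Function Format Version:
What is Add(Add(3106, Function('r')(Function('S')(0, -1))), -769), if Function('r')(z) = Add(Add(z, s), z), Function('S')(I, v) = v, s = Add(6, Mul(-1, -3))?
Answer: 2344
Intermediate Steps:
s = 9 (s = Add(6, 3) = 9)
Function('r')(z) = Add(9, Mul(2, z)) (Function('r')(z) = Add(Add(z, 9), z) = Add(Add(9, z), z) = Add(9, Mul(2, z)))
Add(Add(3106, Function('r')(Function('S')(0, -1))), -769) = Add(Add(3106, Add(9, Mul(2, -1))), -769) = Add(Add(3106, Add(9, -2)), -769) = Add(Add(3106, 7), -769) = Add(3113, -769) = 2344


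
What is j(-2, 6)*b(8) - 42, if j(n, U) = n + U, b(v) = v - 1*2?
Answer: -18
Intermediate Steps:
b(v) = -2 + v (b(v) = v - 2 = -2 + v)
j(n, U) = U + n
j(-2, 6)*b(8) - 42 = (6 - 2)*(-2 + 8) - 42 = 4*6 - 42 = 24 - 42 = -18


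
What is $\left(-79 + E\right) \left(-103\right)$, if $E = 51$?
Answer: $2884$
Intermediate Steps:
$\left(-79 + E\right) \left(-103\right) = \left(-79 + 51\right) \left(-103\right) = \left(-28\right) \left(-103\right) = 2884$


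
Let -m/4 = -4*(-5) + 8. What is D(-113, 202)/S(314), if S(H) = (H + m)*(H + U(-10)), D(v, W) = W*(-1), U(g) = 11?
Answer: -1/325 ≈ -0.0030769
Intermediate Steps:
m = -112 (m = -4*(-4*(-5) + 8) = -4*(20 + 8) = -4*28 = -112)
D(v, W) = -W
S(H) = (-112 + H)*(11 + H) (S(H) = (H - 112)*(H + 11) = (-112 + H)*(11 + H))
D(-113, 202)/S(314) = (-1*202)/(-1232 + 314² - 101*314) = -202/(-1232 + 98596 - 31714) = -202/65650 = -202*1/65650 = -1/325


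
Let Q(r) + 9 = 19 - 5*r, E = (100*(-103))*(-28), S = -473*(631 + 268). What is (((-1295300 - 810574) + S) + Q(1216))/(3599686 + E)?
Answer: -2537171/3888086 ≈ -0.65255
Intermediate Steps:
S = -425227 (S = -473*899 = -425227)
E = 288400 (E = -10300*(-28) = 288400)
Q(r) = 10 - 5*r (Q(r) = -9 + (19 - 5*r) = 10 - 5*r)
(((-1295300 - 810574) + S) + Q(1216))/(3599686 + E) = (((-1295300 - 810574) - 425227) + (10 - 5*1216))/(3599686 + 288400) = ((-2105874 - 425227) + (10 - 6080))/3888086 = (-2531101 - 6070)*(1/3888086) = -2537171*1/3888086 = -2537171/3888086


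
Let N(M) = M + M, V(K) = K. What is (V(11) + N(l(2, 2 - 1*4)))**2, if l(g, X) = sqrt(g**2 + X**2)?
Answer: 153 + 88*sqrt(2) ≈ 277.45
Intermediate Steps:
l(g, X) = sqrt(X**2 + g**2)
N(M) = 2*M
(V(11) + N(l(2, 2 - 1*4)))**2 = (11 + 2*sqrt((2 - 1*4)**2 + 2**2))**2 = (11 + 2*sqrt((2 - 4)**2 + 4))**2 = (11 + 2*sqrt((-2)**2 + 4))**2 = (11 + 2*sqrt(4 + 4))**2 = (11 + 2*sqrt(8))**2 = (11 + 2*(2*sqrt(2)))**2 = (11 + 4*sqrt(2))**2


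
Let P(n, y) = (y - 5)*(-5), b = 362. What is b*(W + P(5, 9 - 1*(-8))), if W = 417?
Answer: 129234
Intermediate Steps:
P(n, y) = 25 - 5*y (P(n, y) = (-5 + y)*(-5) = 25 - 5*y)
b*(W + P(5, 9 - 1*(-8))) = 362*(417 + (25 - 5*(9 - 1*(-8)))) = 362*(417 + (25 - 5*(9 + 8))) = 362*(417 + (25 - 5*17)) = 362*(417 + (25 - 85)) = 362*(417 - 60) = 362*357 = 129234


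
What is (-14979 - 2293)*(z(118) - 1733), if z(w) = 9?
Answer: 29776928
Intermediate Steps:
(-14979 - 2293)*(z(118) - 1733) = (-14979 - 2293)*(9 - 1733) = -17272*(-1724) = 29776928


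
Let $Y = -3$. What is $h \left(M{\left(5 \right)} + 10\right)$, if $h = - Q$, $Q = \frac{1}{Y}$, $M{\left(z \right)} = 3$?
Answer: $\frac{13}{3} \approx 4.3333$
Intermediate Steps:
$Q = - \frac{1}{3}$ ($Q = \frac{1}{-3} = - \frac{1}{3} \approx -0.33333$)
$h = \frac{1}{3}$ ($h = \left(-1\right) \left(- \frac{1}{3}\right) = \frac{1}{3} \approx 0.33333$)
$h \left(M{\left(5 \right)} + 10\right) = \frac{3 + 10}{3} = \frac{1}{3} \cdot 13 = \frac{13}{3}$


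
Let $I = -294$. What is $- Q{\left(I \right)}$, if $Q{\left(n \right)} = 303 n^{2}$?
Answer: $-26190108$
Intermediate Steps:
$- Q{\left(I \right)} = - 303 \left(-294\right)^{2} = - 303 \cdot 86436 = \left(-1\right) 26190108 = -26190108$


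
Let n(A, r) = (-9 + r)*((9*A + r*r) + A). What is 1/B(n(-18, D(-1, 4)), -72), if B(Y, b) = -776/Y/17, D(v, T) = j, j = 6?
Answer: -918/97 ≈ -9.4639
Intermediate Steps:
D(v, T) = 6
n(A, r) = (-9 + r)*(r² + 10*A) (n(A, r) = (-9 + r)*((9*A + r²) + A) = (-9 + r)*((r² + 9*A) + A) = (-9 + r)*(r² + 10*A))
B(Y, b) = -776/(17*Y) (B(Y, b) = -776/Y*(1/17) = -776/(17*Y))
1/B(n(-18, D(-1, 4)), -72) = 1/(-776/(17*(6³ - 90*(-18) - 9*6² + 10*(-18)*6))) = 1/(-776/(17*(216 + 1620 - 9*36 - 1080))) = 1/(-776/(17*(216 + 1620 - 324 - 1080))) = 1/(-776/17/432) = 1/(-776/17*1/432) = 1/(-97/918) = -918/97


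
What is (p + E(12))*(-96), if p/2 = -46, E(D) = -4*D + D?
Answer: 12288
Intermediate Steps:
E(D) = -3*D
p = -92 (p = 2*(-46) = -92)
(p + E(12))*(-96) = (-92 - 3*12)*(-96) = (-92 - 36)*(-96) = -128*(-96) = 12288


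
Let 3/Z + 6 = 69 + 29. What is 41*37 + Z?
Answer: 139567/92 ≈ 1517.0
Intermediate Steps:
Z = 3/92 (Z = 3/(-6 + (69 + 29)) = 3/(-6 + 98) = 3/92 ≈ 0.032609)
41*37 + Z = 41*37 + 3/92 = 1517 + 3/92 = 139567/92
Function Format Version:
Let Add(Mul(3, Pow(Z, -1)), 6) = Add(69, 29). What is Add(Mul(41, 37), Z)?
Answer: Rational(139567, 92) ≈ 1517.0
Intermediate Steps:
Z = Rational(3, 92) (Z = Mul(3, Pow(Add(-6, Add(69, 29)), -1)) = Mul(3, Pow(Add(-6, 98), -1)) = Mul(3, Pow(92, -1)) = Mul(3, Rational(1, 92)) = Rational(3, 92) ≈ 0.032609)
Add(Mul(41, 37), Z) = Add(Mul(41, 37), Rational(3, 92)) = Add(1517, Rational(3, 92)) = Rational(139567, 92)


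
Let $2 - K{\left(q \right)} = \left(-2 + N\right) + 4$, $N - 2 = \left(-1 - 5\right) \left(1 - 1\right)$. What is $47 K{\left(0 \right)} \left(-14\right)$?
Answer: $1316$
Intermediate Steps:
$N = 2$ ($N = 2 + \left(-1 - 5\right) \left(1 - 1\right) = 2 + \left(-1 - 5\right) 0 = 2 - 0 = 2 + 0 = 2$)
$K{\left(q \right)} = -2$ ($K{\left(q \right)} = 2 - \left(\left(-2 + 2\right) + 4\right) = 2 - \left(0 + 4\right) = 2 - 4 = -2$)
$47 K{\left(0 \right)} \left(-14\right) = 47 \left(-2\right) \left(-14\right) = \left(-94\right) \left(-14\right) = 1316$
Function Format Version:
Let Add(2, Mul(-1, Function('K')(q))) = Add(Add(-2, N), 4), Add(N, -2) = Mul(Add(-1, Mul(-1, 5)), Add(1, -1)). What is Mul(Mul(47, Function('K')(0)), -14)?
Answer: 1316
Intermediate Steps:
N = 2 (N = Add(2, Mul(Add(-1, Mul(-1, 5)), Add(1, -1))) = Add(2, Mul(Add(-1, -5), 0)) = Add(2, Mul(-6, 0)) = Add(2, 0) = 2)
Function('K')(q) = -2 (Function('K')(q) = Add(2, Mul(-1, Add(Add(-2, 2), 4))) = Add(2, Mul(-1, Add(0, 4))) = Add(2, Mul(-1, 4)) = Add(2, -4) = -2)
Mul(Mul(47, Function('K')(0)), -14) = Mul(Mul(47, -2), -14) = Mul(-94, -14) = 1316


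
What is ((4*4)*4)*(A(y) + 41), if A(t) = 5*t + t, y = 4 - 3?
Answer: 3008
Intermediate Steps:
y = 1
A(t) = 6*t
((4*4)*4)*(A(y) + 41) = ((4*4)*4)*(6*1 + 41) = (16*4)*(6 + 41) = 64*47 = 3008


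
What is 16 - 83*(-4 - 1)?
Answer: 431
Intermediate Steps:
16 - 83*(-4 - 1) = 16 - 83*(-5) = 16 + 415 = 431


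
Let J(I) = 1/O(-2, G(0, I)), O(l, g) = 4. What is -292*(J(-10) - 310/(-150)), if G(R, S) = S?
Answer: -10147/15 ≈ -676.47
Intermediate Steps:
J(I) = ¼ (J(I) = 1/4 = ¼)
-292*(J(-10) - 310/(-150)) = -292*(¼ - 310/(-150)) = -292*(¼ - 310*(-1/150)) = -292*(¼ + 31/15) = -292*139/60 = -10147/15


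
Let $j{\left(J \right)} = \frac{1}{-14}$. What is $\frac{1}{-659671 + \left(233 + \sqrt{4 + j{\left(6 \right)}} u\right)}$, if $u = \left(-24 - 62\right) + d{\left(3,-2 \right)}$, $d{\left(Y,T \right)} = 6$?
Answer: $- \frac{2308033}{1522004577454} + \frac{10 \sqrt{770}}{761002288727} \approx -1.5161 \cdot 10^{-6}$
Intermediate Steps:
$j{\left(J \right)} = - \frac{1}{14}$
$u = -80$ ($u = \left(-24 - 62\right) + 6 = -86 + 6 = -80$)
$\frac{1}{-659671 + \left(233 + \sqrt{4 + j{\left(6 \right)}} u\right)} = \frac{1}{-659671 + \left(233 + \sqrt{4 - \frac{1}{14}} \left(-80\right)\right)} = \frac{1}{-659671 + \left(233 + \sqrt{\frac{55}{14}} \left(-80\right)\right)} = \frac{1}{-659671 + \left(233 + \frac{\sqrt{770}}{14} \left(-80\right)\right)} = \frac{1}{-659671 + \left(233 - \frac{40 \sqrt{770}}{7}\right)} = \frac{1}{-659438 - \frac{40 \sqrt{770}}{7}}$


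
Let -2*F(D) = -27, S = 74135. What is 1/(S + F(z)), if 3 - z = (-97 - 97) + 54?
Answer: 2/148297 ≈ 1.3486e-5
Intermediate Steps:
z = 143 (z = 3 - ((-97 - 97) + 54) = 3 - (-194 + 54) = 3 - 1*(-140) = 3 + 140 = 143)
F(D) = 27/2 (F(D) = -½*(-27) = 27/2)
1/(S + F(z)) = 1/(74135 + 27/2) = 1/(148297/2) = 2/148297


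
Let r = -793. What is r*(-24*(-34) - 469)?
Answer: -275171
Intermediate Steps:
r*(-24*(-34) - 469) = -793*(-24*(-34) - 469) = -793*(816 - 469) = -793*347 = -275171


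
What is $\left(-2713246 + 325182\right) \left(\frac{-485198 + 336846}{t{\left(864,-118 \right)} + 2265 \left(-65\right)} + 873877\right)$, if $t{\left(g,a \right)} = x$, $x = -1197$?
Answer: $- \frac{154869198699578272}{74211} \approx -2.0869 \cdot 10^{12}$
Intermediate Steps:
$t{\left(g,a \right)} = -1197$
$\left(-2713246 + 325182\right) \left(\frac{-485198 + 336846}{t{\left(864,-118 \right)} + 2265 \left(-65\right)} + 873877\right) = \left(-2713246 + 325182\right) \left(\frac{-485198 + 336846}{-1197 + 2265 \left(-65\right)} + 873877\right) = - 2388064 \left(- \frac{148352}{-1197 - 147225} + 873877\right) = - 2388064 \left(- \frac{148352}{-148422} + 873877\right) = - 2388064 \left(\left(-148352\right) \left(- \frac{1}{148422}\right) + 873877\right) = - 2388064 \left(\frac{74176}{74211} + 873877\right) = \left(-2388064\right) \frac{64851360223}{74211} = - \frac{154869198699578272}{74211}$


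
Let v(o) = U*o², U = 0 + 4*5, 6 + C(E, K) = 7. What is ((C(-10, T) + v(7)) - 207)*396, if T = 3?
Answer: 306504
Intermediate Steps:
C(E, K) = 1 (C(E, K) = -6 + 7 = 1)
U = 20 (U = 0 + 20 = 20)
v(o) = 20*o²
((C(-10, T) + v(7)) - 207)*396 = ((1 + 20*7²) - 207)*396 = ((1 + 20*49) - 207)*396 = ((1 + 980) - 207)*396 = (981 - 207)*396 = 774*396 = 306504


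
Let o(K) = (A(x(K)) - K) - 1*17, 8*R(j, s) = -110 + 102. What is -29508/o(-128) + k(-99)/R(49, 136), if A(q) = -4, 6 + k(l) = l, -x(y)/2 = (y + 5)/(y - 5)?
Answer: -18273/107 ≈ -170.78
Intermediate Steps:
x(y) = -2*(5 + y)/(-5 + y) (x(y) = -2*(y + 5)/(y - 5) = -2*(5 + y)/(-5 + y))
k(l) = -6 + l
R(j, s) = -1 (R(j, s) = (-110 + 102)/8 = (⅛)*(-8) = -1)
o(K) = -21 - K (o(K) = (-4 - K) - 1*17 = (-4 - K) - 17 = -21 - K)
-29508/o(-128) + k(-99)/R(49, 136) = -29508/(-21 - 1*(-128)) + (-6 - 99)/(-1) = -29508/(-21 + 128) - 105*(-1) = -29508/107 + 105 = -18273/107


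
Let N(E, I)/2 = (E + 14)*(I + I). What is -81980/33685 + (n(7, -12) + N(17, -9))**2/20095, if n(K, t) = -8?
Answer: 8181886492/135380015 ≈ 60.436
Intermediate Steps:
N(E, I) = 4*I*(14 + E) (N(E, I) = 2*((E + 14)*(I + I)) = 2*((14 + E)*(2*I)) = 2*(2*I*(14 + E)) = 4*I*(14 + E))
-81980/33685 + (n(7, -12) + N(17, -9))**2/20095 = -81980/33685 + (-8 + 4*(-9)*(14 + 17))**2/20095 = -81980*1/33685 + (-8 + 4*(-9)*31)**2*(1/20095) = -16396/6737 + (-8 - 1116)**2*(1/20095) = -16396/6737 + (-1124)**2*(1/20095) = -16396/6737 + 1263376*(1/20095) = -16396/6737 + 1263376/20095 = 8181886492/135380015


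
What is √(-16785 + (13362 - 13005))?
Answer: 74*I*√3 ≈ 128.17*I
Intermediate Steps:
√(-16785 + (13362 - 13005)) = √(-16785 + 357) = √(-16428) = 74*I*√3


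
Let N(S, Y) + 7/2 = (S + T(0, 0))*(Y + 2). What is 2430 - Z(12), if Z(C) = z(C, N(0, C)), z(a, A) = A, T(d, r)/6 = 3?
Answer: 4363/2 ≈ 2181.5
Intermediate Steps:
T(d, r) = 18 (T(d, r) = 6*3 = 18)
N(S, Y) = -7/2 + (2 + Y)*(18 + S) (N(S, Y) = -7/2 + (S + 18)*(Y + 2) = -7/2 + (18 + S)*(2 + Y) = -7/2 + (2 + Y)*(18 + S))
Z(C) = 65/2 + 18*C (Z(C) = 65/2 + 2*0 + 18*C + 0*C = 65/2 + 0 + 18*C + 0 = 65/2 + 18*C)
2430 - Z(12) = 2430 - (65/2 + 18*12) = 2430 - (65/2 + 216) = 2430 - 1*497/2 = 2430 - 497/2 = 4363/2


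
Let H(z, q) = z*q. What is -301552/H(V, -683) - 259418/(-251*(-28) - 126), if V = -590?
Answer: -26654745841/695324735 ≈ -38.334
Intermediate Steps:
H(z, q) = q*z
-301552/H(V, -683) - 259418/(-251*(-28) - 126) = -301552/((-683*(-590))) - 259418/(-251*(-28) - 126) = -301552/402970 - 259418/(7028 - 126) = -301552*1/402970 - 259418/6902 = -150776/201485 - 259418*1/6902 = -150776/201485 - 129709/3451 = -26654745841/695324735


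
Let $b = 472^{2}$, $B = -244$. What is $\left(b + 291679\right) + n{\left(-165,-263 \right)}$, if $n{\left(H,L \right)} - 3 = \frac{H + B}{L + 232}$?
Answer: $\frac{15948855}{31} \approx 5.1448 \cdot 10^{5}$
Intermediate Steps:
$b = 222784$
$n{\left(H,L \right)} = 3 + \frac{-244 + H}{232 + L}$ ($n{\left(H,L \right)} = 3 + \frac{H - 244}{L + 232} = 3 + \frac{-244 + H}{232 + L}$)
$\left(b + 291679\right) + n{\left(-165,-263 \right)} = \left(222784 + 291679\right) + \frac{452 - 165 + 3 \left(-263\right)}{232 - 263} = 514463 + \frac{452 - 165 - 789}{-31} = 514463 - - \frac{502}{31} = 514463 + \frac{502}{31} = \frac{15948855}{31}$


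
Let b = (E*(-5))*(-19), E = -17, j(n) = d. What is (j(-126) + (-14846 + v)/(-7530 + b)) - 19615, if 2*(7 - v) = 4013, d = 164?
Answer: -355725099/18290 ≈ -19449.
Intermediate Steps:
j(n) = 164
v = -3999/2 (v = 7 - ½*4013 = 7 - 4013/2 = -3999/2 ≈ -1999.5)
b = -1615 (b = -17*(-5)*(-19) = 85*(-19) = -1615)
(j(-126) + (-14846 + v)/(-7530 + b)) - 19615 = (164 + (-14846 - 3999/2)/(-7530 - 1615)) - 19615 = (164 - 33691/2/(-9145)) - 19615 = (164 - 33691/2*(-1/9145)) - 19615 = (164 + 33691/18290) - 19615 = 3033251/18290 - 19615 = -355725099/18290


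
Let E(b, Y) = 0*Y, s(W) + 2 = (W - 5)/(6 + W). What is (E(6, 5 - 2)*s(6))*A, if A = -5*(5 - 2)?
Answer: 0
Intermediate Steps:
s(W) = -2 + (-5 + W)/(6 + W) (s(W) = -2 + (W - 5)/(6 + W) = -2 + (-5 + W)/(6 + W))
E(b, Y) = 0
A = -15 (A = -5*3 = -15)
(E(6, 5 - 2)*s(6))*A = (0*((-17 - 1*6)/(6 + 6)))*(-15) = (0*((-17 - 6)/12))*(-15) = (0*((1/12)*(-23)))*(-15) = (0*(-23/12))*(-15) = 0*(-15) = 0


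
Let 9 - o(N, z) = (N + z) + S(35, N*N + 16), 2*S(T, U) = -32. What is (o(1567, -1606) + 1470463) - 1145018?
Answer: 325509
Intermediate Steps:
S(T, U) = -16 (S(T, U) = (½)*(-32) = -16)
o(N, z) = 25 - N - z (o(N, z) = 9 - ((N + z) - 16) = 9 - (-16 + N + z) = 9 + (16 - N - z) = 25 - N - z)
(o(1567, -1606) + 1470463) - 1145018 = ((25 - 1*1567 - 1*(-1606)) + 1470463) - 1145018 = ((25 - 1567 + 1606) + 1470463) - 1145018 = (64 + 1470463) - 1145018 = 1470527 - 1145018 = 325509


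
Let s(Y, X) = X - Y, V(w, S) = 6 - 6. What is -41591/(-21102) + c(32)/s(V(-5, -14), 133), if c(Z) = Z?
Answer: 6206867/2806566 ≈ 2.2116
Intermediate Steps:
V(w, S) = 0
-41591/(-21102) + c(32)/s(V(-5, -14), 133) = -41591/(-21102) + 32/(133 - 1*0) = -41591*(-1/21102) + 32/(133 + 0) = 41591/21102 + 32/133 = 6206867/2806566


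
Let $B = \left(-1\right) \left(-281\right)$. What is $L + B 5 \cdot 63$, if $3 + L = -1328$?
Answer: $87184$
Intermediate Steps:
$B = 281$
$L = -1331$ ($L = -3 - 1328 = -1331$)
$L + B 5 \cdot 63 = -1331 + 281 \cdot 5 \cdot 63 = -1331 + 281 \cdot 315 = -1331 + 88515 = 87184$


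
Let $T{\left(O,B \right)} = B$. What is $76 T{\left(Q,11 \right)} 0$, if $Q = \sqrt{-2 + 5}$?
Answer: $0$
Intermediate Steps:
$Q = \sqrt{3} \approx 1.732$
$76 T{\left(Q,11 \right)} 0 = 76 \cdot 11 \cdot 0 = 836 \cdot 0 = 0$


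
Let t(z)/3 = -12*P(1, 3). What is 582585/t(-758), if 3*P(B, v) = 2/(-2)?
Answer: 194195/4 ≈ 48549.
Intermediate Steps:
P(B, v) = -1/3 (P(B, v) = (2/(-2))/3 = (2*(-1/2))/3 = (1/3)*(-1) = -1/3)
t(z) = 12 (t(z) = 3*(-12*(-1/3)) = 3*4 = 12)
582585/t(-758) = 582585/12 = 582585*(1/12) = 194195/4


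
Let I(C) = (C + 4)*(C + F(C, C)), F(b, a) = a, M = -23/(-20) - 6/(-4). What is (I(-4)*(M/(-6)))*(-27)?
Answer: 0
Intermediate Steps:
M = 53/20 (M = -23*(-1/20) - 6*(-1/4) = 23/20 + 3/2 = 53/20 ≈ 2.6500)
I(C) = 2*C*(4 + C) (I(C) = (C + 4)*(C + C) = (4 + C)*(2*C) = 2*C*(4 + C))
(I(-4)*(M/(-6)))*(-27) = ((2*(-4)*(4 - 4))*((53/20)/(-6)))*(-27) = ((2*(-4)*0)*((53/20)*(-1/6)))*(-27) = (0*(-53/120))*(-27) = 0*(-27) = 0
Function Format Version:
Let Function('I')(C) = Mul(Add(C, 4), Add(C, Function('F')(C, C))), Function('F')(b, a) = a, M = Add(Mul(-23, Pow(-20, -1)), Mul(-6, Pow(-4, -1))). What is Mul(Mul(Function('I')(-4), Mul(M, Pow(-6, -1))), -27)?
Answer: 0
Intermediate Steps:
M = Rational(53, 20) (M = Add(Mul(-23, Rational(-1, 20)), Mul(-6, Rational(-1, 4))) = Add(Rational(23, 20), Rational(3, 2)) = Rational(53, 20) ≈ 2.6500)
Function('I')(C) = Mul(2, C, Add(4, C)) (Function('I')(C) = Mul(Add(C, 4), Add(C, C)) = Mul(Add(4, C), Mul(2, C)) = Mul(2, C, Add(4, C)))
Mul(Mul(Function('I')(-4), Mul(M, Pow(-6, -1))), -27) = Mul(Mul(Mul(2, -4, Add(4, -4)), Mul(Rational(53, 20), Pow(-6, -1))), -27) = Mul(Mul(Mul(2, -4, 0), Mul(Rational(53, 20), Rational(-1, 6))), -27) = Mul(Mul(0, Rational(-53, 120)), -27) = Mul(0, -27) = 0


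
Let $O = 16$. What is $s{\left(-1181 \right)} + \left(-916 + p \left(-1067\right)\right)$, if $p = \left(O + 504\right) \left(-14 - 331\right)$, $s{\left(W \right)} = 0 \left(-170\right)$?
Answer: $191418884$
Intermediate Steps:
$s{\left(W \right)} = 0$
$p = -179400$ ($p = \left(16 + 504\right) \left(-14 - 331\right) = 520 \left(-345\right) = -179400$)
$s{\left(-1181 \right)} + \left(-916 + p \left(-1067\right)\right) = 0 - -191418884 = 0 + \left(-916 + 191419800\right) = 0 + 191418884 = 191418884$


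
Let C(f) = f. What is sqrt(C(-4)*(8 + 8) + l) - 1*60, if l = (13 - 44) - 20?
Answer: -60 + I*sqrt(115) ≈ -60.0 + 10.724*I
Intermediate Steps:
l = -51 (l = -31 - 20 = -51)
sqrt(C(-4)*(8 + 8) + l) - 1*60 = sqrt(-4*(8 + 8) - 51) - 1*60 = sqrt(-4*16 - 51) - 60 = sqrt(-64 - 51) - 60 = sqrt(-115) - 60 = I*sqrt(115) - 60 = -60 + I*sqrt(115)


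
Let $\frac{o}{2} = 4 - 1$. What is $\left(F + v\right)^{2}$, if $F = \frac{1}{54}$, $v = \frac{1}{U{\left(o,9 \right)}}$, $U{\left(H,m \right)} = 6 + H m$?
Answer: $\frac{361}{291600} \approx 0.001238$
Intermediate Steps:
$o = 6$ ($o = 2 \left(4 - 1\right) = 2 \cdot 3 = 6$)
$v = \frac{1}{60}$ ($v = \frac{1}{6 + 6 \cdot 9} = \frac{1}{6 + 54} = \frac{1}{60} \approx 0.016667$)
$F = \frac{1}{54} \approx 0.018519$
$\left(F + v\right)^{2} = \left(\frac{1}{54} + \frac{1}{60}\right)^{2} = \left(\frac{19}{540}\right)^{2} = \frac{361}{291600}$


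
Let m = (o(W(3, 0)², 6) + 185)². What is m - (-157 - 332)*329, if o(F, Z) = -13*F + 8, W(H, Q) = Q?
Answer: 198130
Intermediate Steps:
o(F, Z) = 8 - 13*F
m = 37249 (m = ((8 - 13*0²) + 185)² = ((8 - 13*0) + 185)² = ((8 + 0) + 185)² = (8 + 185)² = 193² = 37249)
m - (-157 - 332)*329 = 37249 - (-157 - 332)*329 = 37249 - (-489)*329 = 37249 - 1*(-160881) = 37249 + 160881 = 198130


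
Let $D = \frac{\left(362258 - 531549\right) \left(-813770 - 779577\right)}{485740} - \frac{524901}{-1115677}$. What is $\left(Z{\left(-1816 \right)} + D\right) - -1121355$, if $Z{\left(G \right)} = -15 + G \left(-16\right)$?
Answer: $\frac{924375087495198249}{541928945980} \approx 1.7057 \cdot 10^{6}$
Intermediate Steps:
$D = \frac{300942195755590169}{541928945980}$ ($D = \left(-169291\right) \left(-1593347\right) \frac{1}{485740} - - \frac{524901}{1115677} = 269739306977 \cdot \frac{1}{485740} + \frac{524901}{1115677} = \frac{269739306977}{485740} + \frac{524901}{1115677} = \frac{300942195755590169}{541928945980} \approx 5.5532 \cdot 10^{5}$)
$Z{\left(G \right)} = -15 - 16 G$
$\left(Z{\left(-1816 \right)} + D\right) - -1121355 = \left(\left(-15 - -29056\right) + \frac{300942195755590169}{541928945980}\right) - -1121355 = \left(\left(-15 + 29056\right) + \frac{300942195755590169}{541928945980}\right) + \left(-555248 + 1676603\right) = \left(29041 + \frac{300942195755590169}{541928945980}\right) + 1121355 = \frac{316680354275795349}{541928945980} + 1121355 = \frac{924375087495198249}{541928945980}$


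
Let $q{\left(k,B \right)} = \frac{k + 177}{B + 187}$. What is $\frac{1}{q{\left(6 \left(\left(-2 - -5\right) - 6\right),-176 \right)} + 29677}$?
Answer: $\frac{11}{326606} \approx 3.368 \cdot 10^{-5}$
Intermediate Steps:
$q{\left(k,B \right)} = \frac{177 + k}{187 + B}$
$\frac{1}{q{\left(6 \left(\left(-2 - -5\right) - 6\right),-176 \right)} + 29677} = \frac{1}{\frac{177 + 6 \left(\left(-2 - -5\right) - 6\right)}{187 - 176} + 29677} = \frac{1}{\frac{177 + 6 \left(\left(-2 + 5\right) - 6\right)}{11} + 29677} = \frac{1}{\frac{177 + 6 \left(3 - 6\right)}{11} + 29677} = \frac{1}{\frac{177 + 6 \left(-3\right)}{11} + 29677} = \frac{1}{\frac{177 - 18}{11} + 29677} = \frac{1}{\frac{1}{11} \cdot 159 + 29677} = \frac{1}{\frac{159}{11} + 29677} = \frac{1}{\frac{326606}{11}} = \frac{11}{326606}$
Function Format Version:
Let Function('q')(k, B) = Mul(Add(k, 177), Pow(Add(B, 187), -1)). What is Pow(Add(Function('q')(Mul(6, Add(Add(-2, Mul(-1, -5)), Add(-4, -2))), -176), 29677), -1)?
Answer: Rational(11, 326606) ≈ 3.3680e-5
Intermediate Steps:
Function('q')(k, B) = Mul(Pow(Add(187, B), -1), Add(177, k)) (Function('q')(k, B) = Mul(Add(177, k), Pow(Add(187, B), -1)) = Mul(Pow(Add(187, B), -1), Add(177, k)))
Pow(Add(Function('q')(Mul(6, Add(Add(-2, Mul(-1, -5)), Add(-4, -2))), -176), 29677), -1) = Pow(Add(Mul(Pow(Add(187, -176), -1), Add(177, Mul(6, Add(Add(-2, Mul(-1, -5)), Add(-4, -2))))), 29677), -1) = Pow(Add(Mul(Pow(11, -1), Add(177, Mul(6, Add(Add(-2, 5), -6)))), 29677), -1) = Pow(Add(Mul(Rational(1, 11), Add(177, Mul(6, Add(3, -6)))), 29677), -1) = Pow(Add(Mul(Rational(1, 11), Add(177, Mul(6, -3))), 29677), -1) = Pow(Add(Mul(Rational(1, 11), Add(177, -18)), 29677), -1) = Pow(Add(Mul(Rational(1, 11), 159), 29677), -1) = Pow(Add(Rational(159, 11), 29677), -1) = Pow(Rational(326606, 11), -1) = Rational(11, 326606)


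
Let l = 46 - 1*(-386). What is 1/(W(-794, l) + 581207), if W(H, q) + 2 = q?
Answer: 1/581637 ≈ 1.7193e-6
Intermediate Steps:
l = 432 (l = 46 + 386 = 432)
W(H, q) = -2 + q
1/(W(-794, l) + 581207) = 1/((-2 + 432) + 581207) = 1/(430 + 581207) = 1/581637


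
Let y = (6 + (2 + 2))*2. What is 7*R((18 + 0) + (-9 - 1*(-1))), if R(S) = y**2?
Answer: 2800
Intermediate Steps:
y = 20 (y = (6 + 4)*2 = 10*2 = 20)
R(S) = 400 (R(S) = 20**2 = 400)
7*R((18 + 0) + (-9 - 1*(-1))) = 7*400 = 2800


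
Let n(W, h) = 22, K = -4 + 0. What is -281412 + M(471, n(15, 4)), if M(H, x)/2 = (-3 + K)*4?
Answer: -281468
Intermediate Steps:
K = -4
M(H, x) = -56 (M(H, x) = 2*((-3 - 4)*4) = 2*(-7*4) = 2*(-28) = -56)
-281412 + M(471, n(15, 4)) = -281412 - 56 = -281468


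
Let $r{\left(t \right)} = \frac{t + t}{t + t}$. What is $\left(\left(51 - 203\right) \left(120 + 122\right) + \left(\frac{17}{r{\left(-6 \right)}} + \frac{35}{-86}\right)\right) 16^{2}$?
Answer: $- \frac{404735616}{43} \approx -9.4124 \cdot 10^{6}$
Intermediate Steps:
$r{\left(t \right)} = 1$ ($r{\left(t \right)} = \frac{2 t}{2 t} = 2 t \frac{1}{2 t} = 1$)
$\left(\left(51 - 203\right) \left(120 + 122\right) + \left(\frac{17}{r{\left(-6 \right)}} + \frac{35}{-86}\right)\right) 16^{2} = \left(\left(51 - 203\right) \left(120 + 122\right) + \left(\frac{17}{1} + \frac{35}{-86}\right)\right) 16^{2} = \left(\left(-152\right) 242 + \left(17 \cdot 1 + 35 \left(- \frac{1}{86}\right)\right)\right) 256 = \left(-36784 + \left(17 - \frac{35}{86}\right)\right) 256 = \left(-36784 + \frac{1427}{86}\right) 256 = \left(- \frac{3161997}{86}\right) 256 = - \frac{404735616}{43}$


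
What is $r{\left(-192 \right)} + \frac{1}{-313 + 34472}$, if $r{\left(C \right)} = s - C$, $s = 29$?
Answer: $\frac{7549140}{34159} \approx 221.0$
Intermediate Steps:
$r{\left(C \right)} = 29 - C$
$r{\left(-192 \right)} + \frac{1}{-313 + 34472} = \left(29 - -192\right) + \frac{1}{-313 + 34472} = \left(29 + 192\right) + \frac{1}{34159} = 221 + \frac{1}{34159} = \frac{7549140}{34159}$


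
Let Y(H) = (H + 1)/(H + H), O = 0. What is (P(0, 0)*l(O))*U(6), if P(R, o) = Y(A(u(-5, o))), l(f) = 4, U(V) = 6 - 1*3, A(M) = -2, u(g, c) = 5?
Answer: 3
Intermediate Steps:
U(V) = 3 (U(V) = 6 - 3 = 3)
Y(H) = (1 + H)/(2*H) (Y(H) = (1 + H)/((2*H)) = (1 + H)*(1/(2*H)) = (1 + H)/(2*H))
P(R, o) = 1/4 (P(R, o) = (1/2)*(1 - 2)/(-2) = (1/2)*(-1/2)*(-1) = 1/4)
(P(0, 0)*l(O))*U(6) = ((1/4)*4)*3 = 1*3 = 3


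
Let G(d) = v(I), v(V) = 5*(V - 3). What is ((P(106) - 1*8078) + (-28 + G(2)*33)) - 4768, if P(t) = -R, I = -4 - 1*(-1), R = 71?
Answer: -13935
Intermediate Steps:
I = -3 (I = -4 + 1 = -3)
v(V) = -15 + 5*V (v(V) = 5*(-3 + V) = -15 + 5*V)
G(d) = -30 (G(d) = -15 + 5*(-3) = -15 - 15 = -30)
P(t) = -71 (P(t) = -1*71 = -71)
((P(106) - 1*8078) + (-28 + G(2)*33)) - 4768 = ((-71 - 1*8078) + (-28 - 30*33)) - 4768 = ((-71 - 8078) + (-28 - 990)) - 4768 = (-8149 - 1018) - 4768 = -9167 - 4768 = -13935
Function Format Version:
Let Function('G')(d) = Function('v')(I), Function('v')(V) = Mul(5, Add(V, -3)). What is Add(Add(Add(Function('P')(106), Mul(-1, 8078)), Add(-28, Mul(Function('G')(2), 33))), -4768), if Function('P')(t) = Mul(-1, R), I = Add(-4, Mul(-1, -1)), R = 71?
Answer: -13935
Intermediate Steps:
I = -3 (I = Add(-4, 1) = -3)
Function('v')(V) = Add(-15, Mul(5, V)) (Function('v')(V) = Mul(5, Add(-3, V)) = Add(-15, Mul(5, V)))
Function('G')(d) = -30 (Function('G')(d) = Add(-15, Mul(5, -3)) = Add(-15, -15) = -30)
Function('P')(t) = -71 (Function('P')(t) = Mul(-1, 71) = -71)
Add(Add(Add(Function('P')(106), Mul(-1, 8078)), Add(-28, Mul(Function('G')(2), 33))), -4768) = Add(Add(Add(-71, Mul(-1, 8078)), Add(-28, Mul(-30, 33))), -4768) = Add(Add(Add(-71, -8078), Add(-28, -990)), -4768) = Add(Add(-8149, -1018), -4768) = Add(-9167, -4768) = -13935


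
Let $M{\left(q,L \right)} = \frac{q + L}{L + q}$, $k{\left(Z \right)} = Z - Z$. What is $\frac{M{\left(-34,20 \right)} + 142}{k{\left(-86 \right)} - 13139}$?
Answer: $- \frac{143}{13139} \approx -0.010884$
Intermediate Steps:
$k{\left(Z \right)} = 0$
$M{\left(q,L \right)} = 1$ ($M{\left(q,L \right)} = \frac{L + q}{L + q} = 1$)
$\frac{M{\left(-34,20 \right)} + 142}{k{\left(-86 \right)} - 13139} = \frac{1 + 142}{0 - 13139} = \frac{143}{0 - 13139} = \frac{143}{-13139} = 143 \left(- \frac{1}{13139}\right) = - \frac{143}{13139}$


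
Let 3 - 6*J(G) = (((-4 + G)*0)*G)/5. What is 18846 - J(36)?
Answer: 37691/2 ≈ 18846.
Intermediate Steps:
J(G) = ½ (J(G) = ½ - ((-4 + G)*0)*G/(6*5) = ½ - 0*G/(6*5) = ½ - 0/5 = ½ - ⅙*0 = ½ + 0 = ½)
18846 - J(36) = 18846 - 1*½ = 18846 - ½ = 37691/2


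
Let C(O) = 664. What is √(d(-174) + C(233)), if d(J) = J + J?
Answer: 2*√79 ≈ 17.776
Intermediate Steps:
d(J) = 2*J
√(d(-174) + C(233)) = √(2*(-174) + 664) = √(-348 + 664) = √316 = 2*√79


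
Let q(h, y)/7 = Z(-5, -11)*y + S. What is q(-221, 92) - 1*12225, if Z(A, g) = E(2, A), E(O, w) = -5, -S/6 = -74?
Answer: -12337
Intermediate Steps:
S = 444 (S = -6*(-74) = 444)
Z(A, g) = -5
q(h, y) = 3108 - 35*y (q(h, y) = 7*(-5*y + 444) = 7*(444 - 5*y) = 3108 - 35*y)
q(-221, 92) - 1*12225 = (3108 - 35*92) - 1*12225 = (3108 - 3220) - 12225 = -112 - 12225 = -12337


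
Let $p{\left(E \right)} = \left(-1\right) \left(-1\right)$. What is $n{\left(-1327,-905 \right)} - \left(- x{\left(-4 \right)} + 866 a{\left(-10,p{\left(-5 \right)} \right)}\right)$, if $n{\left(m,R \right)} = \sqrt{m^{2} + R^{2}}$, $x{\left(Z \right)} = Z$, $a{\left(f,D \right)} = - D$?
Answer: $862 + 13 \sqrt{15266} \approx 2468.2$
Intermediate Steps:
$p{\left(E \right)} = 1$
$n{\left(m,R \right)} = \sqrt{R^{2} + m^{2}}$
$n{\left(-1327,-905 \right)} - \left(- x{\left(-4 \right)} + 866 a{\left(-10,p{\left(-5 \right)} \right)}\right) = \sqrt{\left(-905\right)^{2} + \left(-1327\right)^{2}} - \left(4 + 866 \left(\left(-1\right) 1\right)\right) = \sqrt{819025 + 1760929} - -862 = \sqrt{2579954} + \left(-4 + 866\right) = 13 \sqrt{15266} + 862 = 862 + 13 \sqrt{15266}$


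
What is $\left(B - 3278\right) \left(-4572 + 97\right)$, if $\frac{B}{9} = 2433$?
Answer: $-83320025$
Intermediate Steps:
$B = 21897$ ($B = 9 \cdot 2433 = 21897$)
$\left(B - 3278\right) \left(-4572 + 97\right) = \left(21897 - 3278\right) \left(-4572 + 97\right) = 18619 \left(-4475\right) = -83320025$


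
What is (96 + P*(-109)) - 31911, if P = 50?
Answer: -37265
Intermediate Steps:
(96 + P*(-109)) - 31911 = (96 + 50*(-109)) - 31911 = (96 - 5450) - 31911 = -5354 - 31911 = -37265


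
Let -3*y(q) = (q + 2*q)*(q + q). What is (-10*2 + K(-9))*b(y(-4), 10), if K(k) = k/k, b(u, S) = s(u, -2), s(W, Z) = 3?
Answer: -57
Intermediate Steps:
y(q) = -2*q**2 (y(q) = -(q + 2*q)*(q + q)/3 = -3*q*2*q/3 = -2*q**2)
b(u, S) = 3
K(k) = 1
(-10*2 + K(-9))*b(y(-4), 10) = (-10*2 + 1)*3 = (-20 + 1)*3 = -19*3 = -57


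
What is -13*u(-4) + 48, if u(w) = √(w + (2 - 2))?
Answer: 48 - 26*I ≈ 48.0 - 26.0*I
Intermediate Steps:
u(w) = √w (u(w) = √(w + 0) = √w)
-13*u(-4) + 48 = -26*I + 48 = 48 - 26*I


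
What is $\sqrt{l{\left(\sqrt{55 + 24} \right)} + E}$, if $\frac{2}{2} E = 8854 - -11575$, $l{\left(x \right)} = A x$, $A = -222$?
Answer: $\sqrt{20429 - 222 \sqrt{79}} \approx 135.85$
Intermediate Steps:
$l{\left(x \right)} = - 222 x$
$E = 20429$ ($E = 8854 - -11575 = 8854 + 11575 = 20429$)
$\sqrt{l{\left(\sqrt{55 + 24} \right)} + E} = \sqrt{- 222 \sqrt{55 + 24} + 20429} = \sqrt{- 222 \sqrt{79} + 20429} = \sqrt{20429 - 222 \sqrt{79}}$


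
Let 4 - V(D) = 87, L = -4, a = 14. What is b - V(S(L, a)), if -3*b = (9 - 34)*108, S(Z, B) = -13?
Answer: 983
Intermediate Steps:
V(D) = -83 (V(D) = 4 - 1*87 = 4 - 87 = -83)
b = 900 (b = -(9 - 34)*108/3 = -(-25)*108/3 = -⅓*(-2700) = 900)
b - V(S(L, a)) = 900 - 1*(-83) = 900 + 83 = 983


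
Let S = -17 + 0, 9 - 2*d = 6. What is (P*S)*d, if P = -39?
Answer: 1989/2 ≈ 994.50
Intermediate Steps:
d = 3/2 (d = 9/2 - ½*6 = 9/2 - 3 = 3/2 ≈ 1.5000)
S = -17
(P*S)*d = -39*(-17)*(3/2) = 663*(3/2) = 1989/2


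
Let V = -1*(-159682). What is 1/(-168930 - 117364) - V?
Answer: -45715998509/286294 ≈ -1.5968e+5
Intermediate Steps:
V = 159682
1/(-168930 - 117364) - V = 1/(-168930 - 117364) - 1*159682 = 1/(-286294) - 159682 = -1/286294 - 159682 = -45715998509/286294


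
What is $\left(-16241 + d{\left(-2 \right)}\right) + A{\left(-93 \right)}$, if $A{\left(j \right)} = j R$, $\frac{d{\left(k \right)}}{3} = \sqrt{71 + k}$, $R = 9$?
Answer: $-17078 + 3 \sqrt{69} \approx -17053.0$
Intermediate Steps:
$d{\left(k \right)} = 3 \sqrt{71 + k}$
$A{\left(j \right)} = 9 j$ ($A{\left(j \right)} = j 9 = 9 j$)
$\left(-16241 + d{\left(-2 \right)}\right) + A{\left(-93 \right)} = \left(-16241 + 3 \sqrt{71 - 2}\right) + 9 \left(-93\right) = \left(-16241 + 3 \sqrt{69}\right) - 837 = -17078 + 3 \sqrt{69}$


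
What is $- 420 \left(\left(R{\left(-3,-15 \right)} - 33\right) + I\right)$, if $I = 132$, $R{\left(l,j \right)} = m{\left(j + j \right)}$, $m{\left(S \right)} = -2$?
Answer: $-40740$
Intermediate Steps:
$R{\left(l,j \right)} = -2$
$- 420 \left(\left(R{\left(-3,-15 \right)} - 33\right) + I\right) = - 420 \left(\left(-2 - 33\right) + 132\right) = - 420 \left(-35 + 132\right) = \left(-420\right) 97 = -40740$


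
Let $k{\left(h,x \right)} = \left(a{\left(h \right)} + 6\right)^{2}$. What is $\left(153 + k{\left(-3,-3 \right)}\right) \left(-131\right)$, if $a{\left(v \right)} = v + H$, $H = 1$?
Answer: $-22139$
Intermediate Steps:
$a{\left(v \right)} = 1 + v$ ($a{\left(v \right)} = v + 1 = 1 + v$)
$k{\left(h,x \right)} = \left(7 + h\right)^{2}$ ($k{\left(h,x \right)} = \left(\left(1 + h\right) + 6\right)^{2} = \left(7 + h\right)^{2}$)
$\left(153 + k{\left(-3,-3 \right)}\right) \left(-131\right) = \left(153 + \left(7 - 3\right)^{2}\right) \left(-131\right) = \left(153 + 4^{2}\right) \left(-131\right) = \left(153 + 16\right) \left(-131\right) = 169 \left(-131\right) = -22139$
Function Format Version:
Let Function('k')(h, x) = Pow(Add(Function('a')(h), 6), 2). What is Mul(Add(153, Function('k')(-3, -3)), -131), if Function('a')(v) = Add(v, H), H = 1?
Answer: -22139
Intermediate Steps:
Function('a')(v) = Add(1, v) (Function('a')(v) = Add(v, 1) = Add(1, v))
Function('k')(h, x) = Pow(Add(7, h), 2) (Function('k')(h, x) = Pow(Add(Add(1, h), 6), 2) = Pow(Add(7, h), 2))
Mul(Add(153, Function('k')(-3, -3)), -131) = Mul(Add(153, Pow(Add(7, -3), 2)), -131) = Mul(Add(153, Pow(4, 2)), -131) = Mul(Add(153, 16), -131) = Mul(169, -131) = -22139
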